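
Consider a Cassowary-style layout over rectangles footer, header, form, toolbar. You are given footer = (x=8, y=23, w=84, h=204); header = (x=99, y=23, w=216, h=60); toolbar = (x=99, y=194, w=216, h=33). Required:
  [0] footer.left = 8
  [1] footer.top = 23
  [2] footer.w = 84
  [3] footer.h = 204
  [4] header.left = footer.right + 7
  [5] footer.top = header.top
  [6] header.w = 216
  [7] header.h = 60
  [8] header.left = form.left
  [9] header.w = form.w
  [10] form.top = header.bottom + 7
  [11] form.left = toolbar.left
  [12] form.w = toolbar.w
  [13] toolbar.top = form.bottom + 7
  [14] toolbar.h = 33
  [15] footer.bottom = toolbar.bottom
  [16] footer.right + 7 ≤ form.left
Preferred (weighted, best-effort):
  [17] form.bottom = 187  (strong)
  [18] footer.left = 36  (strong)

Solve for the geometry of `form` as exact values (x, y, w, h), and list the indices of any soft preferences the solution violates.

1. form.x = 99  [header.left = form.left]
2. form.w = 216  [header.w = form.w]
3. form.y = 90  [form.top = header.bottom + 7]
4. form.h = 97  [toolbar.top = form.bottom + 7]

form = (x=99, y=90, w=216, h=97)
violated soft preferences: 18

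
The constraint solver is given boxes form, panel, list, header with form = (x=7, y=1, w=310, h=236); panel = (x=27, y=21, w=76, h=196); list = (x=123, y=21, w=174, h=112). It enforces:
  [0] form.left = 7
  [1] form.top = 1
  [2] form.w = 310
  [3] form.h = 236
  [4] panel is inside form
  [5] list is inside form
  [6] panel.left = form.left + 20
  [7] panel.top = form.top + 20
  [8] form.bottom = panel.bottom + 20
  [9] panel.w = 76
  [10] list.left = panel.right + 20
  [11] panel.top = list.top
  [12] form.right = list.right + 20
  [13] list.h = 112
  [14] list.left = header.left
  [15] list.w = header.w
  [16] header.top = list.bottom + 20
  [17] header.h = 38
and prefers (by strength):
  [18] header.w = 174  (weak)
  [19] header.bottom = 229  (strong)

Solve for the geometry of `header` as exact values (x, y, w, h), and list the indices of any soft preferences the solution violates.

1. header.x = 123  [list.left = header.left]
2. header.w = 174  [list.w = header.w]
3. header.y = 153  [header.top = list.bottom + 20]
4. header.h = 38  [header.h = 38]

header = (x=123, y=153, w=174, h=38)
violated soft preferences: 19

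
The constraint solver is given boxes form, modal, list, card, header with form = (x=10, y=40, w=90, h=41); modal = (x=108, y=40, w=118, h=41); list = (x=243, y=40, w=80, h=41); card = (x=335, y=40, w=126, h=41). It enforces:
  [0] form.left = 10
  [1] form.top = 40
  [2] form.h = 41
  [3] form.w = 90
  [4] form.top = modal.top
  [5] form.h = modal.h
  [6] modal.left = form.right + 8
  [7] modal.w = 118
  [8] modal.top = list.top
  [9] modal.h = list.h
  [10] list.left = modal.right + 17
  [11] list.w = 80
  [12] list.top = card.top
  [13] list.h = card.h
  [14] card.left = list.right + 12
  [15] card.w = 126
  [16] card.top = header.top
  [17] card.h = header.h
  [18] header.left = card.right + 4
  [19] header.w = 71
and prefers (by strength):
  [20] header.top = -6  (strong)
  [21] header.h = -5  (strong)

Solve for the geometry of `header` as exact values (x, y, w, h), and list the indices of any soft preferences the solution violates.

1. header.y = 40  [card.top = header.top]
2. header.h = 41  [card.h = header.h]
3. header.x = 465  [header.left = card.right + 4]
4. header.w = 71  [header.w = 71]

header = (x=465, y=40, w=71, h=41)
violated soft preferences: 20, 21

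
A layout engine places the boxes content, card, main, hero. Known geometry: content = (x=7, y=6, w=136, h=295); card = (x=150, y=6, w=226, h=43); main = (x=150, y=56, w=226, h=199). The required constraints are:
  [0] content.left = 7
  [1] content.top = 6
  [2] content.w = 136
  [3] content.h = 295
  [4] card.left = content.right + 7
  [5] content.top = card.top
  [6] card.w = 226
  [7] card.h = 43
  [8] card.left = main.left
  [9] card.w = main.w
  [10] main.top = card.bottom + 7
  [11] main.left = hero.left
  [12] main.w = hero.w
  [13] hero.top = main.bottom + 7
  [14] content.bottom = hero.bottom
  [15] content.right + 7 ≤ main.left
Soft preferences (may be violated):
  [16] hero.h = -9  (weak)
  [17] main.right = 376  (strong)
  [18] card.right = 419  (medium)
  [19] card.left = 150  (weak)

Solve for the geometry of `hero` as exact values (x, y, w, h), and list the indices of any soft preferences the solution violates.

1. hero.x = 150  [main.left = hero.left]
2. hero.w = 226  [main.w = hero.w]
3. hero.y = 262  [hero.top = main.bottom + 7]
4. hero.h = 39  [content.bottom = hero.bottom]

hero = (x=150, y=262, w=226, h=39)
violated soft preferences: 16, 18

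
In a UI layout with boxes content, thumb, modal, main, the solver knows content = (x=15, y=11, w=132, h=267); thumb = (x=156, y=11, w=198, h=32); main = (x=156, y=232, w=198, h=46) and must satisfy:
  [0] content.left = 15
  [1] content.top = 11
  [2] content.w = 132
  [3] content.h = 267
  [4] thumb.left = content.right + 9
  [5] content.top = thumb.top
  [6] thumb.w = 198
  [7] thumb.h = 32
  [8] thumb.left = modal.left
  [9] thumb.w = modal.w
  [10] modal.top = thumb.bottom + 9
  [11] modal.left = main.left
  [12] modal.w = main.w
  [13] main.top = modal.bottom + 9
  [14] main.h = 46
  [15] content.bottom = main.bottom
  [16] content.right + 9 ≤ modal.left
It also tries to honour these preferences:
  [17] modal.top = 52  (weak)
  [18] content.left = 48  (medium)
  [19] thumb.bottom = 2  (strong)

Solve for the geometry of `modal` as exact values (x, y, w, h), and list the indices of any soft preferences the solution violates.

1. modal.x = 156  [thumb.left = modal.left]
2. modal.w = 198  [thumb.w = modal.w]
3. modal.y = 52  [modal.top = thumb.bottom + 9]
4. modal.h = 171  [main.top = modal.bottom + 9]

modal = (x=156, y=52, w=198, h=171)
violated soft preferences: 18, 19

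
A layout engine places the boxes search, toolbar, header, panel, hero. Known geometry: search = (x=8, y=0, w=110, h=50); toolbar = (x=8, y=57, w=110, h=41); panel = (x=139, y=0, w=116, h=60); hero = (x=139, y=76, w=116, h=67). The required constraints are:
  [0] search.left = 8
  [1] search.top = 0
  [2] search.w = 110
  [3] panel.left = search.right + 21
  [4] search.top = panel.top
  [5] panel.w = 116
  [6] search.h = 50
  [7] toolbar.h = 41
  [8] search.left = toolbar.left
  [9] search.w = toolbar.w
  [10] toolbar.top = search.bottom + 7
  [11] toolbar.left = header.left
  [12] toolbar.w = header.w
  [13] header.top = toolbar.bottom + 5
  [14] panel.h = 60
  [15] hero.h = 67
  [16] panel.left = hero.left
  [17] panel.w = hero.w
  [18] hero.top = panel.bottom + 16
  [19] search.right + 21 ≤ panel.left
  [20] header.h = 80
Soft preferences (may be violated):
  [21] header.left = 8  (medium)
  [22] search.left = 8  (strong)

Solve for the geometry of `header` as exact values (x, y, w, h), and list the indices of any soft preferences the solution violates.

header = (x=8, y=103, w=110, h=80)
violated soft preferences: none

1. header.x = 8  [toolbar.left = header.left]
2. header.w = 110  [toolbar.w = header.w]
3. header.y = 103  [header.top = toolbar.bottom + 5]
4. header.h = 80  [header.h = 80]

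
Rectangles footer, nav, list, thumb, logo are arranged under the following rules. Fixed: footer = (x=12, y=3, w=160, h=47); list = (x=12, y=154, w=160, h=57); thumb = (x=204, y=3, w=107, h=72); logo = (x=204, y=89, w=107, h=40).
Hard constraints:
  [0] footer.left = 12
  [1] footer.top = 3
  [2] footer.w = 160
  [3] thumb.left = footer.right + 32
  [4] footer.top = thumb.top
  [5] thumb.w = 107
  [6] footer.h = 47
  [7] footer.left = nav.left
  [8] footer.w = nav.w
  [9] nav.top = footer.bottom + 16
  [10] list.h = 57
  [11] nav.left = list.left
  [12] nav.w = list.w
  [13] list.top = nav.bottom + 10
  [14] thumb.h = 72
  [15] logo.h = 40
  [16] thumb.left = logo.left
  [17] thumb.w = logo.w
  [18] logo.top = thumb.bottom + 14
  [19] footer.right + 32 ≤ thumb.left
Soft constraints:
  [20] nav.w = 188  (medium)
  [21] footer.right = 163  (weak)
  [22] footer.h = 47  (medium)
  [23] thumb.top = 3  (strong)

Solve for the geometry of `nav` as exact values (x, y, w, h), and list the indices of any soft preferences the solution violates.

1. nav.x = 12  [footer.left = nav.left]
2. nav.w = 160  [footer.w = nav.w]
3. nav.y = 66  [nav.top = footer.bottom + 16]
4. nav.h = 78  [list.top = nav.bottom + 10]

nav = (x=12, y=66, w=160, h=78)
violated soft preferences: 20, 21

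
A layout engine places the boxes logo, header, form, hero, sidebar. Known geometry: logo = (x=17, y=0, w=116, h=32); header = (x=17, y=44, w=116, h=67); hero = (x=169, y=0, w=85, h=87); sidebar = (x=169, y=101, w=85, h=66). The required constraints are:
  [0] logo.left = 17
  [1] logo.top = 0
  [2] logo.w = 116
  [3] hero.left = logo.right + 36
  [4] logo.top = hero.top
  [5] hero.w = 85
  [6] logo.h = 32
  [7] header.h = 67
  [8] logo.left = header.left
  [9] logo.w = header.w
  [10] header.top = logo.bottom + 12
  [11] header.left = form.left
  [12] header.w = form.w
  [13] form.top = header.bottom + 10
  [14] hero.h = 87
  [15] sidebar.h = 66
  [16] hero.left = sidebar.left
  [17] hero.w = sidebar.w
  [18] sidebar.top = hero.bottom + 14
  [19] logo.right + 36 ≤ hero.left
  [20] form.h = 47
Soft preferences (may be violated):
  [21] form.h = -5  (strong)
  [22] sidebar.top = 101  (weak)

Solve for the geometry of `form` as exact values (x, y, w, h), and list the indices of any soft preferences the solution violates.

1. form.x = 17  [header.left = form.left]
2. form.w = 116  [header.w = form.w]
3. form.y = 121  [form.top = header.bottom + 10]
4. form.h = 47  [form.h = 47]

form = (x=17, y=121, w=116, h=47)
violated soft preferences: 21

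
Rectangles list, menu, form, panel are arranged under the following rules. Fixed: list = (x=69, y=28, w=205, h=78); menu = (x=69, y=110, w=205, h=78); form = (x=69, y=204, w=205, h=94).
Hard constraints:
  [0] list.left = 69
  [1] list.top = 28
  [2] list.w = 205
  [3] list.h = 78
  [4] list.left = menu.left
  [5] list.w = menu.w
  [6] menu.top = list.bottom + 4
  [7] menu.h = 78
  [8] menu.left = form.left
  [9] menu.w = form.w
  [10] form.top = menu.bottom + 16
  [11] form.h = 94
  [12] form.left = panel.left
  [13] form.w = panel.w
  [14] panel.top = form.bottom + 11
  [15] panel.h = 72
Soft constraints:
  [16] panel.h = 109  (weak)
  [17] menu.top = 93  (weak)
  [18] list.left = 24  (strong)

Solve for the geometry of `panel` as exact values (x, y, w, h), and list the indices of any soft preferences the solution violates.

panel = (x=69, y=309, w=205, h=72)
violated soft preferences: 16, 17, 18

1. panel.x = 69  [form.left = panel.left]
2. panel.w = 205  [form.w = panel.w]
3. panel.y = 309  [panel.top = form.bottom + 11]
4. panel.h = 72  [panel.h = 72]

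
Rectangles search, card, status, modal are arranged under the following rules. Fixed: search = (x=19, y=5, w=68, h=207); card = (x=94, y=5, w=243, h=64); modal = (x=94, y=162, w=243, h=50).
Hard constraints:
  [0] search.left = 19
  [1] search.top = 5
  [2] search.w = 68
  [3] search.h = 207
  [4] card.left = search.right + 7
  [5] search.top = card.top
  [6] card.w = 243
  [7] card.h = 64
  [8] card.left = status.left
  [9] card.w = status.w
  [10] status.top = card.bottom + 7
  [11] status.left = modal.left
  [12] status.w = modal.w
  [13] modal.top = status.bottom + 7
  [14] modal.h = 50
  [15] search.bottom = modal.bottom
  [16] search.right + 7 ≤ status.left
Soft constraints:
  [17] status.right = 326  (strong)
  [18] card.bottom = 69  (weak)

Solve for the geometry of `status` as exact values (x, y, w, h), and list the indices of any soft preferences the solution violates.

status = (x=94, y=76, w=243, h=79)
violated soft preferences: 17

1. status.x = 94  [card.left = status.left]
2. status.w = 243  [card.w = status.w]
3. status.y = 76  [status.top = card.bottom + 7]
4. status.h = 79  [modal.top = status.bottom + 7]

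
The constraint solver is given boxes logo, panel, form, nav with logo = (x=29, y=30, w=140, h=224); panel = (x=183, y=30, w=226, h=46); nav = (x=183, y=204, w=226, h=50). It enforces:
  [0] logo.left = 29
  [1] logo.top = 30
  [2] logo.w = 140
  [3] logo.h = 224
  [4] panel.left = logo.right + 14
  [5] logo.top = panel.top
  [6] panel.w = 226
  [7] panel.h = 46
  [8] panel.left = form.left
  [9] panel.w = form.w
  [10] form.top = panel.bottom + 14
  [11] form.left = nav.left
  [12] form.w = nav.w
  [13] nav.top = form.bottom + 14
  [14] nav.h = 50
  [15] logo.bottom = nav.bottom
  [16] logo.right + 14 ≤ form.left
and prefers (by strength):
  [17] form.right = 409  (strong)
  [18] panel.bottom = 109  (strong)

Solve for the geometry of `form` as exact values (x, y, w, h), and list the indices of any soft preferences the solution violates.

form = (x=183, y=90, w=226, h=100)
violated soft preferences: 18

1. form.x = 183  [panel.left = form.left]
2. form.w = 226  [panel.w = form.w]
3. form.y = 90  [form.top = panel.bottom + 14]
4. form.h = 100  [nav.top = form.bottom + 14]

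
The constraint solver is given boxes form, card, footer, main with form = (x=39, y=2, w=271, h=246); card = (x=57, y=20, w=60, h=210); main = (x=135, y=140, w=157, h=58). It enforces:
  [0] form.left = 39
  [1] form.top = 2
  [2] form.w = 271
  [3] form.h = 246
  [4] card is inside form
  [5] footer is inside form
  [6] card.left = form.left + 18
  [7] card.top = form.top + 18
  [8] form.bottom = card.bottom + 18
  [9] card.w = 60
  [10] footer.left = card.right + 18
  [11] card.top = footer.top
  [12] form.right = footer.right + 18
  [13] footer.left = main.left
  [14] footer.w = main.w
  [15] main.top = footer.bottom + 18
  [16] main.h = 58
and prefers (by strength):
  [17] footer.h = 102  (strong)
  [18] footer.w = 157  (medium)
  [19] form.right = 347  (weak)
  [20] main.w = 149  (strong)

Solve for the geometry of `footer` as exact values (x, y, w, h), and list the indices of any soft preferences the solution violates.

footer = (x=135, y=20, w=157, h=102)
violated soft preferences: 19, 20

1. footer.x = 135  [footer.left = card.right + 18]
2. footer.y = 20  [card.top = footer.top]
3. footer.w = 157  [form.right = footer.right + 18]
4. footer.h = 102  [main.top = footer.bottom + 18]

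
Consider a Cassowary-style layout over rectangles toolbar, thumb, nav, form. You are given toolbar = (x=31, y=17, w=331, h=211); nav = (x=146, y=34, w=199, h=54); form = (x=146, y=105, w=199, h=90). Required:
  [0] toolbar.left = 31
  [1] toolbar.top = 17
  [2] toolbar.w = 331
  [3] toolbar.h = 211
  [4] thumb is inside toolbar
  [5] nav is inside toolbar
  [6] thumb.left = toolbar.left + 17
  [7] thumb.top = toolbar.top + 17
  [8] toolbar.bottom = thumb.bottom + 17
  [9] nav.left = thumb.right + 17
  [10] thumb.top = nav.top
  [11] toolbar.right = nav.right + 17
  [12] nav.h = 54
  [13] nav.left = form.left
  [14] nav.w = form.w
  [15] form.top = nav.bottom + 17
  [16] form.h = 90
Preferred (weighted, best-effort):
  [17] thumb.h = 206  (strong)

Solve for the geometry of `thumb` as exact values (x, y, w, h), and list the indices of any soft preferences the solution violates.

1. thumb.x = 48  [thumb.left = toolbar.left + 17]
2. thumb.y = 34  [thumb.top = toolbar.top + 17]
3. thumb.h = 177  [toolbar.bottom = thumb.bottom + 17]
4. thumb.w = 81  [nav.left = thumb.right + 17]

thumb = (x=48, y=34, w=81, h=177)
violated soft preferences: 17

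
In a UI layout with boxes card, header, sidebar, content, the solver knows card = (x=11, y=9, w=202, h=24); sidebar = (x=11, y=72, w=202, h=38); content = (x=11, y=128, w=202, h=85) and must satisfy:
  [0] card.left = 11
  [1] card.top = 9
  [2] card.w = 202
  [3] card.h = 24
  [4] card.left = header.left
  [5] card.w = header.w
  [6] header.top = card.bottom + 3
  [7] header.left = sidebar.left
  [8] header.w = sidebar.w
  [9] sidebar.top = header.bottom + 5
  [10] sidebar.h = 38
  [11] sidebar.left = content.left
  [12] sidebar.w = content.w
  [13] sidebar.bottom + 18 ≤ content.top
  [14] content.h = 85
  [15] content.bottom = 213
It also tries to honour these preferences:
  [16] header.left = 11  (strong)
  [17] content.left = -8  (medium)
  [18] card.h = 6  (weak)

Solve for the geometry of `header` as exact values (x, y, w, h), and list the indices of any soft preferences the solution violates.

header = (x=11, y=36, w=202, h=31)
violated soft preferences: 17, 18

1. header.x = 11  [card.left = header.left]
2. header.w = 202  [card.w = header.w]
3. header.y = 36  [header.top = card.bottom + 3]
4. header.h = 31  [sidebar.top = header.bottom + 5]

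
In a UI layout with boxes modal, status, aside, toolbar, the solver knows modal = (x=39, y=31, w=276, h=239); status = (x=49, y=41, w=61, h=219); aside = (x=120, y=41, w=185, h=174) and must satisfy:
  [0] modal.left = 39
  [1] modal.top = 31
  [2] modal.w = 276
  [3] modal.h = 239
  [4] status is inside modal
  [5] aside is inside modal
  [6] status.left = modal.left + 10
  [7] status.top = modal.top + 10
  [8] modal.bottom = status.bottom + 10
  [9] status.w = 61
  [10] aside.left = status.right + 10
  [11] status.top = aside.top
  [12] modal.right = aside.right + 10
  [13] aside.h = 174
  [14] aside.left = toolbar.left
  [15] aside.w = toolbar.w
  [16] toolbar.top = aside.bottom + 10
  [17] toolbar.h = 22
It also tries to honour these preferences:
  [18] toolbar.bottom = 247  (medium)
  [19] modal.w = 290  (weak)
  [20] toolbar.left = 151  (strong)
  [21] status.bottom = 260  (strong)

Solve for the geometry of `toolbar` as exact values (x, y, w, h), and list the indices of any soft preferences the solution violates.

1. toolbar.x = 120  [aside.left = toolbar.left]
2. toolbar.w = 185  [aside.w = toolbar.w]
3. toolbar.y = 225  [toolbar.top = aside.bottom + 10]
4. toolbar.h = 22  [toolbar.h = 22]

toolbar = (x=120, y=225, w=185, h=22)
violated soft preferences: 19, 20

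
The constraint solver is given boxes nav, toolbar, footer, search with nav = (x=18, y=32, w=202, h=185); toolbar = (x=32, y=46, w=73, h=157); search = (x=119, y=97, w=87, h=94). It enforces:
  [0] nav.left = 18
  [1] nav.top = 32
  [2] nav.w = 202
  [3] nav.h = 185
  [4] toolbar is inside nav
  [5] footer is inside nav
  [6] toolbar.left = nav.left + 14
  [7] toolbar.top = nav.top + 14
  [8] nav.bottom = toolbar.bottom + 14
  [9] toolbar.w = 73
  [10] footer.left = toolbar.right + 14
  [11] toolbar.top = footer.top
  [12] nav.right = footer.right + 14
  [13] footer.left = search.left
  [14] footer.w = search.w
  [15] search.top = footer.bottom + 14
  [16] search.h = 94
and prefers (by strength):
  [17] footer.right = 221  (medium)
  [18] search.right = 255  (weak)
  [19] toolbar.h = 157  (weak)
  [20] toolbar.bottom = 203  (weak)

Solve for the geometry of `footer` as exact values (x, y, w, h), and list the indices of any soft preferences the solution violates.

footer = (x=119, y=46, w=87, h=37)
violated soft preferences: 17, 18

1. footer.x = 119  [footer.left = toolbar.right + 14]
2. footer.y = 46  [toolbar.top = footer.top]
3. footer.w = 87  [nav.right = footer.right + 14]
4. footer.h = 37  [search.top = footer.bottom + 14]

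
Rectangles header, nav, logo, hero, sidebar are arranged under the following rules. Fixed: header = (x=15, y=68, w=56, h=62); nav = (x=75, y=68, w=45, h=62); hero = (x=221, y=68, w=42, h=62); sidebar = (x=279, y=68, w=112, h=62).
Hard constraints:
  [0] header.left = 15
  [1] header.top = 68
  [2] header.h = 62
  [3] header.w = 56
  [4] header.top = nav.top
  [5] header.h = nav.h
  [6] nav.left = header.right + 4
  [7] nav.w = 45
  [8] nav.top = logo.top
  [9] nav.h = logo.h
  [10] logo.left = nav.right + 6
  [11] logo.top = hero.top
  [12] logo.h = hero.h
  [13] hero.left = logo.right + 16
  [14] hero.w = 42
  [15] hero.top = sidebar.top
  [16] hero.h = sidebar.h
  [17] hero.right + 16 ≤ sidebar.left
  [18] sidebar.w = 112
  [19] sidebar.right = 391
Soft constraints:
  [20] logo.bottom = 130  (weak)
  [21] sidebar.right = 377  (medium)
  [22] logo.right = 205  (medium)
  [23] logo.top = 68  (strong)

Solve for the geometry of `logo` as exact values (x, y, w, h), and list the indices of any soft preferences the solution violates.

logo = (x=126, y=68, w=79, h=62)
violated soft preferences: 21

1. logo.y = 68  [nav.top = logo.top]
2. logo.h = 62  [nav.h = logo.h]
3. logo.x = 126  [logo.left = nav.right + 6]
4. logo.w = 79  [hero.left = logo.right + 16]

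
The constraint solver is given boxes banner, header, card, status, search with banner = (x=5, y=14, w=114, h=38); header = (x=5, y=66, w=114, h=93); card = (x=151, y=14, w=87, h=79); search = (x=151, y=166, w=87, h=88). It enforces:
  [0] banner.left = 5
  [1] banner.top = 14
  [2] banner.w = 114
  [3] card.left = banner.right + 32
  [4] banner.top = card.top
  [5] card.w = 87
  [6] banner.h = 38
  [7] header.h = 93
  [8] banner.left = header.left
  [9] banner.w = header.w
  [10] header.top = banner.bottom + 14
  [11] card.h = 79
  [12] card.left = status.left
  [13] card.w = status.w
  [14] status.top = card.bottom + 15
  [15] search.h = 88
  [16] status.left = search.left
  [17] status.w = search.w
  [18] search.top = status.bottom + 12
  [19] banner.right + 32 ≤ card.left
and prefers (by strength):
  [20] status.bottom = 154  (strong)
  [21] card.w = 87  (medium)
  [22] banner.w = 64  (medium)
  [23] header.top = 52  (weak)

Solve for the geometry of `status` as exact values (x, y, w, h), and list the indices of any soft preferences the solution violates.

status = (x=151, y=108, w=87, h=46)
violated soft preferences: 22, 23

1. status.x = 151  [card.left = status.left]
2. status.w = 87  [card.w = status.w]
3. status.y = 108  [status.top = card.bottom + 15]
4. status.h = 46  [search.top = status.bottom + 12]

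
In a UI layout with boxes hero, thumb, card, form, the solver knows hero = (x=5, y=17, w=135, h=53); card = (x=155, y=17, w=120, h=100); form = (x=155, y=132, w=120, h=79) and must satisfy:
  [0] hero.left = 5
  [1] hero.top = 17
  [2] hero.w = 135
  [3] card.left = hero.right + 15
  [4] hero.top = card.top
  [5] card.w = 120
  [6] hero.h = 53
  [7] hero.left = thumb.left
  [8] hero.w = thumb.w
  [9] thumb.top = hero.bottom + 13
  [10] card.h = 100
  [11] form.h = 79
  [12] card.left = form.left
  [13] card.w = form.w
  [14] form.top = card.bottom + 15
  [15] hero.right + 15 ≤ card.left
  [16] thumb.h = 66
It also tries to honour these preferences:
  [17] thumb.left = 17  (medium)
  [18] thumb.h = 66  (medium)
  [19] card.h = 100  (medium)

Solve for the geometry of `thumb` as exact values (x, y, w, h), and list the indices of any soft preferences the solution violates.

1. thumb.x = 5  [hero.left = thumb.left]
2. thumb.w = 135  [hero.w = thumb.w]
3. thumb.y = 83  [thumb.top = hero.bottom + 13]
4. thumb.h = 66  [thumb.h = 66]

thumb = (x=5, y=83, w=135, h=66)
violated soft preferences: 17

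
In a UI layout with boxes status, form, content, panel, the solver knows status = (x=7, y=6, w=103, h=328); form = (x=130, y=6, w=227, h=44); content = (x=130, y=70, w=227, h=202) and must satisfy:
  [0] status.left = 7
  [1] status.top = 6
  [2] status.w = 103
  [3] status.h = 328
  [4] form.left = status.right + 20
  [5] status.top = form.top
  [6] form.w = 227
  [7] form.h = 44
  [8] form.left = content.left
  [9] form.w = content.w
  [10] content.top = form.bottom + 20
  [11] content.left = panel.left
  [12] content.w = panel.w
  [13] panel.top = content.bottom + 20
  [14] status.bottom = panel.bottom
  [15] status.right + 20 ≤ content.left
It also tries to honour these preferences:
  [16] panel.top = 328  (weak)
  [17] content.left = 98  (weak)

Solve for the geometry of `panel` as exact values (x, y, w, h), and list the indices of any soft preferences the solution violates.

panel = (x=130, y=292, w=227, h=42)
violated soft preferences: 16, 17

1. panel.x = 130  [content.left = panel.left]
2. panel.w = 227  [content.w = panel.w]
3. panel.y = 292  [panel.top = content.bottom + 20]
4. panel.h = 42  [status.bottom = panel.bottom]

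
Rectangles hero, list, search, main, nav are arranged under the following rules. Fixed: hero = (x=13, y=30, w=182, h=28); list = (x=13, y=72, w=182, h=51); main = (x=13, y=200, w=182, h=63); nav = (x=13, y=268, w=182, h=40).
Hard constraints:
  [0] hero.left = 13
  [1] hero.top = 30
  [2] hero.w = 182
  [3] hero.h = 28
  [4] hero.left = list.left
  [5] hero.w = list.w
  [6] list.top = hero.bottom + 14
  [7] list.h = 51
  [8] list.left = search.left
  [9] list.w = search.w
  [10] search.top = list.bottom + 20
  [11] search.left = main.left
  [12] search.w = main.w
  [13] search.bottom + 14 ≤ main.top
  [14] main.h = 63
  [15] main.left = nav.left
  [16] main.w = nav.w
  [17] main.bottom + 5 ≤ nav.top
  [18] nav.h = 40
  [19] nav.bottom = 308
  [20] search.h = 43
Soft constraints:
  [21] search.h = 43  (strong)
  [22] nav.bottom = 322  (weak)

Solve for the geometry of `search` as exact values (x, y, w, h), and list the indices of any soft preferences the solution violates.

1. search.x = 13  [list.left = search.left]
2. search.w = 182  [list.w = search.w]
3. search.y = 143  [search.top = list.bottom + 20]
4. search.h = 43  [search.h = 43]

search = (x=13, y=143, w=182, h=43)
violated soft preferences: 22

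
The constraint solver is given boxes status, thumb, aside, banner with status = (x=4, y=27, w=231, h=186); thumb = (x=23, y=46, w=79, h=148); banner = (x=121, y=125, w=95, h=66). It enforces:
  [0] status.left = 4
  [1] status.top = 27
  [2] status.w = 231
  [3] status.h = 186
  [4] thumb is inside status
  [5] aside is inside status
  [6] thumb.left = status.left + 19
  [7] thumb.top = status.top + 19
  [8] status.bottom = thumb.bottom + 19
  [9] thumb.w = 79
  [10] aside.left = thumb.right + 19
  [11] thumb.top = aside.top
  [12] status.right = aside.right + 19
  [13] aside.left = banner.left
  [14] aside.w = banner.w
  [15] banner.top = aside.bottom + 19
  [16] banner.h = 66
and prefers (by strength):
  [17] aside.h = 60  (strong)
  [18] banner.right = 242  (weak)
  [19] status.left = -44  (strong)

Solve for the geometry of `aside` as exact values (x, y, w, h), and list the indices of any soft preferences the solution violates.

1. aside.x = 121  [aside.left = thumb.right + 19]
2. aside.y = 46  [thumb.top = aside.top]
3. aside.w = 95  [status.right = aside.right + 19]
4. aside.h = 60  [banner.top = aside.bottom + 19]

aside = (x=121, y=46, w=95, h=60)
violated soft preferences: 18, 19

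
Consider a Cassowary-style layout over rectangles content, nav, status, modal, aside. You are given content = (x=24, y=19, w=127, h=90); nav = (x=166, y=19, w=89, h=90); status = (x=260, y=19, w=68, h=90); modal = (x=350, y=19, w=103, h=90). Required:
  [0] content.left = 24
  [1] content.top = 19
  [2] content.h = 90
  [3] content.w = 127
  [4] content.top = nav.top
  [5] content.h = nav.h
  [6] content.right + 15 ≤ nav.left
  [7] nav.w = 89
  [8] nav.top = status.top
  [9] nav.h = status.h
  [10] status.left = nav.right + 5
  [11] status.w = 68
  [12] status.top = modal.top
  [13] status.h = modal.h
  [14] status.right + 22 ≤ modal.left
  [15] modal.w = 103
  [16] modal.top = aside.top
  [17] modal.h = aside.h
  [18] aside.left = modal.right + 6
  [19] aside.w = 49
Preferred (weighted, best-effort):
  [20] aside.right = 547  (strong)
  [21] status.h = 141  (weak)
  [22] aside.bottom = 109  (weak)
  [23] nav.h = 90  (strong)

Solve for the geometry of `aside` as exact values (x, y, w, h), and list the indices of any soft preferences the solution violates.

aside = (x=459, y=19, w=49, h=90)
violated soft preferences: 20, 21

1. aside.y = 19  [modal.top = aside.top]
2. aside.h = 90  [modal.h = aside.h]
3. aside.x = 459  [aside.left = modal.right + 6]
4. aside.w = 49  [aside.w = 49]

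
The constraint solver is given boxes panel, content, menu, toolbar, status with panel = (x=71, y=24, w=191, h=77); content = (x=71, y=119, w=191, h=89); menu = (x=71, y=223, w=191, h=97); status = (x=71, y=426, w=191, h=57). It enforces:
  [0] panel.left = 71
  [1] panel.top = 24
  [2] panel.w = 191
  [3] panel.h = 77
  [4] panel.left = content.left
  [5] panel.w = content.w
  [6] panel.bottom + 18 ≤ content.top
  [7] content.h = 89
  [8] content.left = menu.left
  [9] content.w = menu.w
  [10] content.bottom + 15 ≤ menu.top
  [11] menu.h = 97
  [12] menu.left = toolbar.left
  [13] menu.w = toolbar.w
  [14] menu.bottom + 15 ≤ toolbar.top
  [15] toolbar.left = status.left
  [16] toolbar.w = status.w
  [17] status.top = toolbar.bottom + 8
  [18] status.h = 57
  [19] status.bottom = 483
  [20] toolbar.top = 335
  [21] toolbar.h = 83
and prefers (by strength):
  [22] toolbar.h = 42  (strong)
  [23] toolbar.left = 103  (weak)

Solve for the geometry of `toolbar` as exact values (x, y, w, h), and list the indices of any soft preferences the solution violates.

toolbar = (x=71, y=335, w=191, h=83)
violated soft preferences: 22, 23

1. toolbar.x = 71  [menu.left = toolbar.left]
2. toolbar.w = 191  [menu.w = toolbar.w]
3. toolbar.y = 335  [toolbar.top = 335]
4. toolbar.h = 83  [toolbar.h = 83]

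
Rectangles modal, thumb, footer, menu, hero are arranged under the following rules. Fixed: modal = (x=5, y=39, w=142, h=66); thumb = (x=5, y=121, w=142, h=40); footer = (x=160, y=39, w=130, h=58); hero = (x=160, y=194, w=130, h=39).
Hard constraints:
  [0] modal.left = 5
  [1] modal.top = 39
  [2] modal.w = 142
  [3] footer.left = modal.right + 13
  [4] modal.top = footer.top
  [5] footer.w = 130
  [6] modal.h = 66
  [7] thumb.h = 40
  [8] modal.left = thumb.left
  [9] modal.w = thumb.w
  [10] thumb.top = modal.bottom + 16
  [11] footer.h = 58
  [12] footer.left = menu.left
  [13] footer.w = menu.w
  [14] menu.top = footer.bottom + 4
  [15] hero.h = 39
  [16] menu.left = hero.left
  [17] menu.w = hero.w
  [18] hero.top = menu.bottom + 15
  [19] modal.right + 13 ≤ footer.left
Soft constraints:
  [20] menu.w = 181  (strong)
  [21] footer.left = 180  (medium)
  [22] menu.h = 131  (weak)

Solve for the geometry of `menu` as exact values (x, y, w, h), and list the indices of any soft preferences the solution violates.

menu = (x=160, y=101, w=130, h=78)
violated soft preferences: 20, 21, 22

1. menu.x = 160  [footer.left = menu.left]
2. menu.w = 130  [footer.w = menu.w]
3. menu.y = 101  [menu.top = footer.bottom + 4]
4. menu.h = 78  [hero.top = menu.bottom + 15]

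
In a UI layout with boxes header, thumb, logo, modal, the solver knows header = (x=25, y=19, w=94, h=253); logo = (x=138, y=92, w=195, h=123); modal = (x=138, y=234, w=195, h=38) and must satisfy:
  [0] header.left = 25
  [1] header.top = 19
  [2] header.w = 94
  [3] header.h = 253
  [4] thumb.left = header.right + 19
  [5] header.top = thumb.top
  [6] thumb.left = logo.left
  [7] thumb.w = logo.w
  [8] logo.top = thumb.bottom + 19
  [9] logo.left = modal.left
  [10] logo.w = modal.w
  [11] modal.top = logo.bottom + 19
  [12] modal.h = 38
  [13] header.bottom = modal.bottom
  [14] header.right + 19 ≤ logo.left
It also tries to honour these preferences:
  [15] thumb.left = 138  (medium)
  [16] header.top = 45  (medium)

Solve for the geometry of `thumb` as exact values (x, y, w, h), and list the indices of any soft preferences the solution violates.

thumb = (x=138, y=19, w=195, h=54)
violated soft preferences: 16

1. thumb.x = 138  [thumb.left = header.right + 19]
2. thumb.y = 19  [header.top = thumb.top]
3. thumb.w = 195  [thumb.w = logo.w]
4. thumb.h = 54  [logo.top = thumb.bottom + 19]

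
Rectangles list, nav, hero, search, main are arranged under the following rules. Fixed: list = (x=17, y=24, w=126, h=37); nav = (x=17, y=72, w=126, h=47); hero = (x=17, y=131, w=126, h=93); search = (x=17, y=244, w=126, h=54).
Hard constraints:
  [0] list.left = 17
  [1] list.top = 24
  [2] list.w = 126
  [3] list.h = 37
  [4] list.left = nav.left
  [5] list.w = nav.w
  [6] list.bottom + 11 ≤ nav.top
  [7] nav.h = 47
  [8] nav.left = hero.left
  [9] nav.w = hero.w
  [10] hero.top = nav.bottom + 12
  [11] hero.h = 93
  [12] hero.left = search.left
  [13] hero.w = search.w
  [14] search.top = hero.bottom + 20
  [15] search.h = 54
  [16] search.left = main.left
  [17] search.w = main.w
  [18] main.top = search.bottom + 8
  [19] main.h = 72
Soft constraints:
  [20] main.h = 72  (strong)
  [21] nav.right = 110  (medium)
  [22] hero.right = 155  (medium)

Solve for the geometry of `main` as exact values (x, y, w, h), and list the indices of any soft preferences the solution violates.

main = (x=17, y=306, w=126, h=72)
violated soft preferences: 21, 22

1. main.x = 17  [search.left = main.left]
2. main.w = 126  [search.w = main.w]
3. main.y = 306  [main.top = search.bottom + 8]
4. main.h = 72  [main.h = 72]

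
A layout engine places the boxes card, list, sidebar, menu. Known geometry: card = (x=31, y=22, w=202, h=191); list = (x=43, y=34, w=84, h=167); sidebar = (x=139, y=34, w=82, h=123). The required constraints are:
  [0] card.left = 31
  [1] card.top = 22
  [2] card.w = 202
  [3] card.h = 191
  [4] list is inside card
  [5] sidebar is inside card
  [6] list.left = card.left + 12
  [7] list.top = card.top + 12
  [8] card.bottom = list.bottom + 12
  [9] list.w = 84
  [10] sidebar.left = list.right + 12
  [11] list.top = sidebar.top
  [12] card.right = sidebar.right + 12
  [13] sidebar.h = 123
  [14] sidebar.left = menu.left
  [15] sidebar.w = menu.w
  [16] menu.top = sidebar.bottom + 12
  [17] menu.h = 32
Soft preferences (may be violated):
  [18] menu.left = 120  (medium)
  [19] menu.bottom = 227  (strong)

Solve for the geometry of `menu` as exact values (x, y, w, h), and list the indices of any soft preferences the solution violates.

menu = (x=139, y=169, w=82, h=32)
violated soft preferences: 18, 19

1. menu.x = 139  [sidebar.left = menu.left]
2. menu.w = 82  [sidebar.w = menu.w]
3. menu.y = 169  [menu.top = sidebar.bottom + 12]
4. menu.h = 32  [menu.h = 32]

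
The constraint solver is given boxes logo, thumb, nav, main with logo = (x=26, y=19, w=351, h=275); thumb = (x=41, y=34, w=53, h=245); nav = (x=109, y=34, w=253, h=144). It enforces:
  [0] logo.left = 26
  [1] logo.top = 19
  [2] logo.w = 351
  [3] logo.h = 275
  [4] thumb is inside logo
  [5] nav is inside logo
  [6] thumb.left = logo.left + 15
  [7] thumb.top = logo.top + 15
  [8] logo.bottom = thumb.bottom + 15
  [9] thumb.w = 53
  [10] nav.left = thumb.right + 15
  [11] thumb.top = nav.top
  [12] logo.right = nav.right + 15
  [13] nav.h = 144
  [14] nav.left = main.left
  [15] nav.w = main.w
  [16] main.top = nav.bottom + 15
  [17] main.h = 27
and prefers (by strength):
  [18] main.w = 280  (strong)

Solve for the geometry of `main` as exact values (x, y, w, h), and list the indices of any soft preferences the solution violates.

main = (x=109, y=193, w=253, h=27)
violated soft preferences: 18

1. main.x = 109  [nav.left = main.left]
2. main.w = 253  [nav.w = main.w]
3. main.y = 193  [main.top = nav.bottom + 15]
4. main.h = 27  [main.h = 27]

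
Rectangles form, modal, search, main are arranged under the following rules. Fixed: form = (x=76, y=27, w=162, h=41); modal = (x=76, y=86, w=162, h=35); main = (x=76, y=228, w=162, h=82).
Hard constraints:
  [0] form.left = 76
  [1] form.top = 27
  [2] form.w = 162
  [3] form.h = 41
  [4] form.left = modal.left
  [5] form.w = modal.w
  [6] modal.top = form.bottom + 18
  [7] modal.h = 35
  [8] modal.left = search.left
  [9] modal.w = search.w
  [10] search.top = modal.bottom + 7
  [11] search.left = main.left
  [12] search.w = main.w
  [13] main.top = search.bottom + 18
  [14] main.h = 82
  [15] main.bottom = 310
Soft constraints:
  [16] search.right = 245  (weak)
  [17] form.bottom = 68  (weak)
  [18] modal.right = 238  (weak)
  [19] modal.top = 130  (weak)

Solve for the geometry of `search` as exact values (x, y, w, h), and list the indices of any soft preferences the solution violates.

search = (x=76, y=128, w=162, h=82)
violated soft preferences: 16, 19

1. search.x = 76  [modal.left = search.left]
2. search.w = 162  [modal.w = search.w]
3. search.y = 128  [search.top = modal.bottom + 7]
4. search.h = 82  [main.top = search.bottom + 18]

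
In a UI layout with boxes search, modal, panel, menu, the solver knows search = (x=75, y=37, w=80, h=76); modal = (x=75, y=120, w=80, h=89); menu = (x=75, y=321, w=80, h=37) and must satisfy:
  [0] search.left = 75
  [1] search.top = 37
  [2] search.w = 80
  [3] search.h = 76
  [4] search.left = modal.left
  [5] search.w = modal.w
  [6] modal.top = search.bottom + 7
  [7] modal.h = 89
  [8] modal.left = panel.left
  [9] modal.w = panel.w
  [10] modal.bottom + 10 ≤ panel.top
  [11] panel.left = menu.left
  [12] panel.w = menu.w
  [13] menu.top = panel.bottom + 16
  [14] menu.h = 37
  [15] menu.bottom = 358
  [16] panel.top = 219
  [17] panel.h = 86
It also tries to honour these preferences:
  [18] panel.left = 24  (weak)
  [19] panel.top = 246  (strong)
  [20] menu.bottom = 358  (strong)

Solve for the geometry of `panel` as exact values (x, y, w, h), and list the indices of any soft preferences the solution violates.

panel = (x=75, y=219, w=80, h=86)
violated soft preferences: 18, 19

1. panel.x = 75  [modal.left = panel.left]
2. panel.w = 80  [modal.w = panel.w]
3. panel.y = 219  [panel.top = 219]
4. panel.h = 86  [panel.h = 86]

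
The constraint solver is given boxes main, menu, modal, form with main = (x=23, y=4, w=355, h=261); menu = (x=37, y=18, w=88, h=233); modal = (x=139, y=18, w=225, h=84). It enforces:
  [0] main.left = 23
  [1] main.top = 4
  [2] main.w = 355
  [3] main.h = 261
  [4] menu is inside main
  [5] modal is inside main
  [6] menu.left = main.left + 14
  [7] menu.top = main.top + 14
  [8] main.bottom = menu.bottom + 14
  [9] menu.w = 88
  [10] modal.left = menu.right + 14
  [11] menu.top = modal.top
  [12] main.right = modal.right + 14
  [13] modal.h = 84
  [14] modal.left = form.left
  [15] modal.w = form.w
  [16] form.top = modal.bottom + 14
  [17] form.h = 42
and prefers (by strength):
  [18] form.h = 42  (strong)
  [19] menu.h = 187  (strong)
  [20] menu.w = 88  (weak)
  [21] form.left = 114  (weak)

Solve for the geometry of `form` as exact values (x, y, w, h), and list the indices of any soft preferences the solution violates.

1. form.x = 139  [modal.left = form.left]
2. form.w = 225  [modal.w = form.w]
3. form.y = 116  [form.top = modal.bottom + 14]
4. form.h = 42  [form.h = 42]

form = (x=139, y=116, w=225, h=42)
violated soft preferences: 19, 21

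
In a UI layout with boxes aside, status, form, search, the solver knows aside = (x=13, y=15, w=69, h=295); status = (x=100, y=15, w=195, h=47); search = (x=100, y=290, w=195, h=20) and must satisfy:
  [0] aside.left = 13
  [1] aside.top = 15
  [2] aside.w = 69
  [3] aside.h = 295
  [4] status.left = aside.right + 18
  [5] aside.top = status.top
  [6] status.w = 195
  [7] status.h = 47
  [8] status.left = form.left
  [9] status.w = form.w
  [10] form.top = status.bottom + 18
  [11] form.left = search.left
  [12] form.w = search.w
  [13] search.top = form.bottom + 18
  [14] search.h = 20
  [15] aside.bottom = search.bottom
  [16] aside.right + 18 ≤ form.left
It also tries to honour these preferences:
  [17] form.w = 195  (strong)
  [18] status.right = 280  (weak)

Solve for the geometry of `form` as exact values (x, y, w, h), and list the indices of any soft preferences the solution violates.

form = (x=100, y=80, w=195, h=192)
violated soft preferences: 18

1. form.x = 100  [status.left = form.left]
2. form.w = 195  [status.w = form.w]
3. form.y = 80  [form.top = status.bottom + 18]
4. form.h = 192  [search.top = form.bottom + 18]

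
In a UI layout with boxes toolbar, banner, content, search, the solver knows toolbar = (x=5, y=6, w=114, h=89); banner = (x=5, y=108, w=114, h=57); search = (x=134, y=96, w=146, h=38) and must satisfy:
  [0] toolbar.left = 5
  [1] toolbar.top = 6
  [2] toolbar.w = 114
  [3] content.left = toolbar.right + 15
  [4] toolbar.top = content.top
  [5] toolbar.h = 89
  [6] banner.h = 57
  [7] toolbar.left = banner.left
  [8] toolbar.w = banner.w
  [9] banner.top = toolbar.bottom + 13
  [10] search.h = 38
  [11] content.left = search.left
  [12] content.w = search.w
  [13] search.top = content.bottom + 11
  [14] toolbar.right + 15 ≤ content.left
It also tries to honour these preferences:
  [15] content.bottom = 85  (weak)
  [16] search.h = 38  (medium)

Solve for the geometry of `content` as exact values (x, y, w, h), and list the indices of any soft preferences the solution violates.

content = (x=134, y=6, w=146, h=79)
violated soft preferences: none

1. content.x = 134  [content.left = toolbar.right + 15]
2. content.y = 6  [toolbar.top = content.top]
3. content.w = 146  [content.w = search.w]
4. content.h = 79  [search.top = content.bottom + 11]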